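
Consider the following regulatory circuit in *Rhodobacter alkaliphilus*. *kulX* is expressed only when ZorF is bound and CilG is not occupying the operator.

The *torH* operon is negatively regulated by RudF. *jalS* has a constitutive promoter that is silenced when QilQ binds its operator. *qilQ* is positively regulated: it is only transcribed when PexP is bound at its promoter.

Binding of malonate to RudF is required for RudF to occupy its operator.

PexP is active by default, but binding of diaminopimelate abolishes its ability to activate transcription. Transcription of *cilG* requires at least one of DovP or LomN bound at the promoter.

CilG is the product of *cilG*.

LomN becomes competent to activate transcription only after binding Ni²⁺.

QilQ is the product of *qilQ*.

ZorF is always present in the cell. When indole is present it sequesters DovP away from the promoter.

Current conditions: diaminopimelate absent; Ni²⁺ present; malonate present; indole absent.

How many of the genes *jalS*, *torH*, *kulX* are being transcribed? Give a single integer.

0

Diaminopimelate is absent, so PexP is active.
No repressor is bound and PexP is active, so *qilQ* is transcribed.
So QilQ is produced and active.
With repressor QilQ bound, *jalS* is not transcribed.
→ *jalS* is OFF.
Malonate is present, so RudF is active.
With repressor RudF bound, *torH* is not transcribed.
→ *torH* is OFF.
ZorF is produced constitutively and is active.
Indole is absent, so DovP is active.
Ni²⁺ is present, so LomN is active.
Activator DovP is present, so *cilG* is transcribed.
So CilG is produced and active.
With repressor CilG bound, *kulX* is not transcribed.
→ *kulX* is OFF.
0 of the 3 genes are transcribed.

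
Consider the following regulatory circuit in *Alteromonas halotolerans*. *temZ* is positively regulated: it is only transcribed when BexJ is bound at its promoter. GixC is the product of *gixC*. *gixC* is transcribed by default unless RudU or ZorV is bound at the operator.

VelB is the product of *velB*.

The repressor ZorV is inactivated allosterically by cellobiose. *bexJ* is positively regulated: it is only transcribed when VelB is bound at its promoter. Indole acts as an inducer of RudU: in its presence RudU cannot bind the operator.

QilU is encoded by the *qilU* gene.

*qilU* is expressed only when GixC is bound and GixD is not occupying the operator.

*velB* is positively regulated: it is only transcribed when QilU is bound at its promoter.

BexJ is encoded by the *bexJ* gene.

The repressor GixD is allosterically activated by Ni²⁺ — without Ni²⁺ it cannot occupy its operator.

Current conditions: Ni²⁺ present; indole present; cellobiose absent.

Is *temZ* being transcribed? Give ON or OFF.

Indole is present, so RudU is inactive.
Cellobiose is absent, so ZorV is active.
With repressor ZorV bound, *gixC* is not transcribed.
So GixC is not produced.
Ni²⁺ is present, so GixD is active.
With repressor GixD bound, *qilU* is not transcribed.
So QilU is not produced.
Required activator QilU is absent, so *velB* is not transcribed.
So VelB is not produced.
Required activator VelB is absent, so *bexJ* is not transcribed.
So BexJ is not produced.
Required activator BexJ is absent, so *temZ* is not transcribed.

OFF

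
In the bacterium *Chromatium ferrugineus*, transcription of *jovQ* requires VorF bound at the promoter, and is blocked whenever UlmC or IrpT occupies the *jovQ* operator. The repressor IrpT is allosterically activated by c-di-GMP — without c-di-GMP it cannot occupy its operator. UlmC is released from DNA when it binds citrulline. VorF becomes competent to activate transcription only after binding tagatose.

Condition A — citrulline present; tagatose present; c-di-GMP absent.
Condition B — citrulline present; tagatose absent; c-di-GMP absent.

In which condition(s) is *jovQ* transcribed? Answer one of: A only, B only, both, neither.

A only

Condition A:
Citrulline is present, so UlmC is inactive.
Tagatose is present, so VorF is active.
c-di-GMP is absent, so IrpT is inactive.
No repressor is bound and VorF is active, so *jovQ* is transcribed.
→ *jovQ* is ON in A.
Condition B:
Citrulline is present, so UlmC is inactive.
Tagatose is absent, so VorF is inactive.
c-di-GMP is absent, so IrpT is inactive.
Required activator VorF is absent, so *jovQ* is not transcribed.
→ *jovQ* is OFF in B.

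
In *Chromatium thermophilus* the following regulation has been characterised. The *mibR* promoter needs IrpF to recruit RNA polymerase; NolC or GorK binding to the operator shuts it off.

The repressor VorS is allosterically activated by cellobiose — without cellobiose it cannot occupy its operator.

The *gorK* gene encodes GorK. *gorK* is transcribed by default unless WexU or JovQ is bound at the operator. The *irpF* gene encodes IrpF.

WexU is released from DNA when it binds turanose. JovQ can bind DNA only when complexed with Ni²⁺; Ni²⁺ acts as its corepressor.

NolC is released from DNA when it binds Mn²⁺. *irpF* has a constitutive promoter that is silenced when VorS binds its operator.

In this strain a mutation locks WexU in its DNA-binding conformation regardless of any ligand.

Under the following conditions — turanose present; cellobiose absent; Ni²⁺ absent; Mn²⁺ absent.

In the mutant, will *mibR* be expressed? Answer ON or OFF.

Mn²⁺ is absent, so NolC is active.
WexU is constitutively active in this strain.
Ni²⁺ is absent, so JovQ is inactive.
With repressor WexU bound, *gorK* is not transcribed.
So GorK is not produced.
Cellobiose is absent, so VorS is inactive.
With no repressor bound, *irpF* is transcribed.
So IrpF is produced and active.
With repressor NolC bound, *mibR* is not transcribed.

OFF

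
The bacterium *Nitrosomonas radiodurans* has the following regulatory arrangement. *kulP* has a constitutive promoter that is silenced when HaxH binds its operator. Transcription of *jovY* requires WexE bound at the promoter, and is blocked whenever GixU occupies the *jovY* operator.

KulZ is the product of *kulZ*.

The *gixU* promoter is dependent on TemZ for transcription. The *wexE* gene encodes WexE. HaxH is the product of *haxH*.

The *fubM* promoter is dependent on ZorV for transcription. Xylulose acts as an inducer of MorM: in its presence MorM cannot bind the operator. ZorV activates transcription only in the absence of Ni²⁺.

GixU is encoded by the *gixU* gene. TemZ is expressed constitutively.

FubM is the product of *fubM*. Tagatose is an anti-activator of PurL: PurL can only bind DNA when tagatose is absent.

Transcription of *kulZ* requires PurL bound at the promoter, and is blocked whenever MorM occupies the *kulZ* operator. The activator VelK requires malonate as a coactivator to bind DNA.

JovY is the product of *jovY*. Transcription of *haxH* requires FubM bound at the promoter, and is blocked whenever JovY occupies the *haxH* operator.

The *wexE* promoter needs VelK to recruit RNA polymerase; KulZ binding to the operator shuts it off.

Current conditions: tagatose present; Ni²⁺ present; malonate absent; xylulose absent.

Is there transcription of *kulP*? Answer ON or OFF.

Tagatose is present, so PurL is inactive.
Xylulose is absent, so MorM is active.
With repressor MorM bound, *kulZ* is not transcribed.
So KulZ is not produced.
Malonate is absent, so VelK is inactive.
Required activator VelK is absent, so *wexE* is not transcribed.
So WexE is not produced.
TemZ is produced constitutively and is active.
No repressor is bound and TemZ is active, so *gixU* is transcribed.
So GixU is produced and active.
With repressor GixU bound, *jovY* is not transcribed.
So JovY is not produced.
Ni²⁺ is present, so ZorV is inactive.
Required activator ZorV is absent, so *fubM* is not transcribed.
So FubM is not produced.
Required activator FubM is absent, so *haxH* is not transcribed.
So HaxH is not produced.
With no repressor bound, *kulP* is transcribed.

ON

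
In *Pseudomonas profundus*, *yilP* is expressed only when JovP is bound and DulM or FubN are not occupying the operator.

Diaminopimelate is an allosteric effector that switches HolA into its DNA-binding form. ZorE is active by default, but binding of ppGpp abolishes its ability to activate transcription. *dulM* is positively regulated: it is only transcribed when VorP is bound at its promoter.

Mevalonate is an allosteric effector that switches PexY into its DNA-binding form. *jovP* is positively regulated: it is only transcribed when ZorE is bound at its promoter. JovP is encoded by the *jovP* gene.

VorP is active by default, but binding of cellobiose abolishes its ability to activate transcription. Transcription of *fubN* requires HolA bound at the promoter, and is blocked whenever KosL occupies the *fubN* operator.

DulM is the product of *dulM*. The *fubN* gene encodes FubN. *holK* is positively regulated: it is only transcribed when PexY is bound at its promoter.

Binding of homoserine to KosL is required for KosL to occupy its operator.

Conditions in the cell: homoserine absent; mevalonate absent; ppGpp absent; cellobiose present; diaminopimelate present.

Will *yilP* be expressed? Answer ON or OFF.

OFF

Cellobiose is present, so VorP is inactive.
Required activator VorP is absent, so *dulM* is not transcribed.
So DulM is not produced.
Diaminopimelate is present, so HolA is active.
Homoserine is absent, so KosL is inactive.
No repressor is bound and HolA is active, so *fubN* is transcribed.
So FubN is produced and active.
ppGpp is absent, so ZorE is active.
No repressor is bound and ZorE is active, so *jovP* is transcribed.
So JovP is produced and active.
With repressor FubN bound, *yilP* is not transcribed.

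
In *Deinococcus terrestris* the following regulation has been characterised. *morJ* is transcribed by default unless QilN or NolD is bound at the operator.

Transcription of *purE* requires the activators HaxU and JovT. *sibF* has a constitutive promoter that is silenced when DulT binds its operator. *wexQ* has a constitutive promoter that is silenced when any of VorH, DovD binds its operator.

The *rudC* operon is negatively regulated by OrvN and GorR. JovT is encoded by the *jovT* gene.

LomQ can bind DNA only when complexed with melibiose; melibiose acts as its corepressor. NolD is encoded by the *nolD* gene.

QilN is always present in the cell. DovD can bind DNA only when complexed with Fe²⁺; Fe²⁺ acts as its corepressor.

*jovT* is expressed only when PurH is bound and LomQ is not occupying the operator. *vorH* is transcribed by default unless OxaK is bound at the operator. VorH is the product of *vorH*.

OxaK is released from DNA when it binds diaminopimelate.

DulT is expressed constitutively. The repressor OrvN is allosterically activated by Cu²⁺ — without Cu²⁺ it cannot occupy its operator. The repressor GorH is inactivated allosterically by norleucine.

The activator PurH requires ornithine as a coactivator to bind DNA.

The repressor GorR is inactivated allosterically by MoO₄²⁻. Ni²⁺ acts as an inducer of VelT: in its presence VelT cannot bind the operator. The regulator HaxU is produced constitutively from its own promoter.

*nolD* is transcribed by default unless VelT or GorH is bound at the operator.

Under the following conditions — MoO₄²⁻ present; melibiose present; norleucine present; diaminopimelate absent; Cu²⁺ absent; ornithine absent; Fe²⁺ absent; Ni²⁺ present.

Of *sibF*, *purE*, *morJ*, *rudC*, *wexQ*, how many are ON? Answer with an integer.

DulT is produced constitutively and is active.
With repressor DulT bound, *sibF* is not transcribed.
→ *sibF* is OFF.
HaxU is produced constitutively and is active.
Melibiose is present, so LomQ is active.
Ornithine is absent, so PurH is inactive.
With repressor LomQ bound, *jovT* is not transcribed.
So JovT is not produced.
Required activator JovT is absent, so *purE* is not transcribed.
→ *purE* is OFF.
QilN is produced constitutively and is active.
Ni²⁺ is present, so VelT is inactive.
Norleucine is present, so GorH is inactive.
With no repressor bound, *nolD* is transcribed.
So NolD is produced and active.
With repressor QilN bound, *morJ* is not transcribed.
→ *morJ* is OFF.
Cu²⁺ is absent, so OrvN is inactive.
MoO₄²⁻ is present, so GorR is inactive.
With no repressor bound, *rudC* is transcribed.
→ *rudC* is ON.
Diaminopimelate is absent, so OxaK is active.
With repressor OxaK bound, *vorH* is not transcribed.
So VorH is not produced.
Fe²⁺ is absent, so DovD is inactive.
With no repressor bound, *wexQ* is transcribed.
→ *wexQ* is ON.
2 of the 5 genes are transcribed.

2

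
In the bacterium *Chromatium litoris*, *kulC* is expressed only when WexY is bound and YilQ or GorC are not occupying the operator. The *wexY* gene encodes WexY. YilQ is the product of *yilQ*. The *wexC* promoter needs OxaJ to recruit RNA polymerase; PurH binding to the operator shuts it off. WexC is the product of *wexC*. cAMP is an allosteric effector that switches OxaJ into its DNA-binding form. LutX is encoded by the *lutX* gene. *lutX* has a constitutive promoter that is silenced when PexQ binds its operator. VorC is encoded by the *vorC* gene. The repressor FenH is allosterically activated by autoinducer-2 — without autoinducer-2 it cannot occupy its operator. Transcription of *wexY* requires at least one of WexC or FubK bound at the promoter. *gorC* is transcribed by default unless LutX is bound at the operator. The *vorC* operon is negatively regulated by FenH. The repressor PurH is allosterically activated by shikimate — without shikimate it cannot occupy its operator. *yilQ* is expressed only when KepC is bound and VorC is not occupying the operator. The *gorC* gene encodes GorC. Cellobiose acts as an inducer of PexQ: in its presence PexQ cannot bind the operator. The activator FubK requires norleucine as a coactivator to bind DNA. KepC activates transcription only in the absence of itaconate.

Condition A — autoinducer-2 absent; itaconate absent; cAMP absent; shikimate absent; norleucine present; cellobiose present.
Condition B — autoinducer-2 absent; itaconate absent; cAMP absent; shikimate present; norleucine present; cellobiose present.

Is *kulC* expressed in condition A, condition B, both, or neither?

Condition A:
Autoinducer-2 is absent, so FenH is inactive.
With no repressor bound, *vorC* is transcribed.
So VorC is produced and active.
Itaconate is absent, so KepC is active.
With repressor VorC bound, *yilQ* is not transcribed.
So YilQ is not produced.
cAMP is absent, so OxaJ is inactive.
Shikimate is absent, so PurH is inactive.
Required activator OxaJ is absent, so *wexC* is not transcribed.
So WexC is not produced.
Norleucine is present, so FubK is active.
Activator FubK is present, so *wexY* is transcribed.
So WexY is produced and active.
Cellobiose is present, so PexQ is inactive.
With no repressor bound, *lutX* is transcribed.
So LutX is produced and active.
With repressor LutX bound, *gorC* is not transcribed.
So GorC is not produced.
No repressor is bound and WexY is active, so *kulC* is transcribed.
→ *kulC* is ON in A.
Condition B:
Autoinducer-2 is absent, so FenH is inactive.
With no repressor bound, *vorC* is transcribed.
So VorC is produced and active.
Itaconate is absent, so KepC is active.
With repressor VorC bound, *yilQ* is not transcribed.
So YilQ is not produced.
cAMP is absent, so OxaJ is inactive.
Shikimate is present, so PurH is active.
With repressor PurH bound, *wexC* is not transcribed.
So WexC is not produced.
Norleucine is present, so FubK is active.
Activator FubK is present, so *wexY* is transcribed.
So WexY is produced and active.
Cellobiose is present, so PexQ is inactive.
With no repressor bound, *lutX* is transcribed.
So LutX is produced and active.
With repressor LutX bound, *gorC* is not transcribed.
So GorC is not produced.
No repressor is bound and WexY is active, so *kulC* is transcribed.
→ *kulC* is ON in B.

both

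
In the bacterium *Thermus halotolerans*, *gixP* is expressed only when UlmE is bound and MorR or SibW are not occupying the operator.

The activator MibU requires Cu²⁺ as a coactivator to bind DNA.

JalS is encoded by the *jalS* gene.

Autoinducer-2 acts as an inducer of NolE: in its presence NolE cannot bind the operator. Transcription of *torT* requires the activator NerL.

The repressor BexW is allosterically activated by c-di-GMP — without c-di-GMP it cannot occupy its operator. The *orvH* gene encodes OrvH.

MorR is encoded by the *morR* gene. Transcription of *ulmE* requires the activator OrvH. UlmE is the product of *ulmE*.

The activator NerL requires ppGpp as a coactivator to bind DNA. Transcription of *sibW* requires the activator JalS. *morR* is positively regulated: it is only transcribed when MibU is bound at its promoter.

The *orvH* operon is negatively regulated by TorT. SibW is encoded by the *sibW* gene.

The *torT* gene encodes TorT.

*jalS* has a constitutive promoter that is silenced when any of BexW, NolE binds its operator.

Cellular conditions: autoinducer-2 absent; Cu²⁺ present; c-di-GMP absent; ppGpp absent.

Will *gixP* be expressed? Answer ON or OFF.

OFF

Cu²⁺ is present, so MibU is active.
No repressor is bound and MibU is active, so *morR* is transcribed.
So MorR is produced and active.
ppGpp is absent, so NerL is inactive.
Required activator NerL is absent, so *torT* is not transcribed.
So TorT is not produced.
With no repressor bound, *orvH* is transcribed.
So OrvH is produced and active.
No repressor is bound and OrvH is active, so *ulmE* is transcribed.
So UlmE is produced and active.
c-di-GMP is absent, so BexW is inactive.
Autoinducer-2 is absent, so NolE is active.
With repressor NolE bound, *jalS* is not transcribed.
So JalS is not produced.
Required activator JalS is absent, so *sibW* is not transcribed.
So SibW is not produced.
With repressor MorR bound, *gixP* is not transcribed.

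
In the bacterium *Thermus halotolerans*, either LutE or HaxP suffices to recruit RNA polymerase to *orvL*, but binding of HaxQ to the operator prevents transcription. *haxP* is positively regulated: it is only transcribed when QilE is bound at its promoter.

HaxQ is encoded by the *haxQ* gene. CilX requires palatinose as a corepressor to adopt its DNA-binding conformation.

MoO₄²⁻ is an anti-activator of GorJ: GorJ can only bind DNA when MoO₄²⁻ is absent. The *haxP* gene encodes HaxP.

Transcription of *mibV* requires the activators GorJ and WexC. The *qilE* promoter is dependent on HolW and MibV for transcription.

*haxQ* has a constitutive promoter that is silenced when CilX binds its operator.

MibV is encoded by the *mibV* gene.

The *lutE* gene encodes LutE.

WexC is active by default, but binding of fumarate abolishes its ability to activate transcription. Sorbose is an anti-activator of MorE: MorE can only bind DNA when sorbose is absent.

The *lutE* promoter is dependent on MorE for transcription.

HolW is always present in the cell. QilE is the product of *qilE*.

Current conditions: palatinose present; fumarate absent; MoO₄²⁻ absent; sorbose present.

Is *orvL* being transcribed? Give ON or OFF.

ON

Sorbose is present, so MorE is inactive.
Required activator MorE is absent, so *lutE* is not transcribed.
So LutE is not produced.
Palatinose is present, so CilX is active.
With repressor CilX bound, *haxQ* is not transcribed.
So HaxQ is not produced.
HolW is produced constitutively and is active.
MoO₄²⁻ is absent, so GorJ is active.
Fumarate is absent, so WexC is active.
No repressor is bound and GorJ and WexC are active, so *mibV* is transcribed.
So MibV is produced and active.
No repressor is bound and HolW and MibV are active, so *qilE* is transcribed.
So QilE is produced and active.
No repressor is bound and QilE is active, so *haxP* is transcribed.
So HaxP is produced and active.
Activator HaxP is present, so *orvL* is transcribed.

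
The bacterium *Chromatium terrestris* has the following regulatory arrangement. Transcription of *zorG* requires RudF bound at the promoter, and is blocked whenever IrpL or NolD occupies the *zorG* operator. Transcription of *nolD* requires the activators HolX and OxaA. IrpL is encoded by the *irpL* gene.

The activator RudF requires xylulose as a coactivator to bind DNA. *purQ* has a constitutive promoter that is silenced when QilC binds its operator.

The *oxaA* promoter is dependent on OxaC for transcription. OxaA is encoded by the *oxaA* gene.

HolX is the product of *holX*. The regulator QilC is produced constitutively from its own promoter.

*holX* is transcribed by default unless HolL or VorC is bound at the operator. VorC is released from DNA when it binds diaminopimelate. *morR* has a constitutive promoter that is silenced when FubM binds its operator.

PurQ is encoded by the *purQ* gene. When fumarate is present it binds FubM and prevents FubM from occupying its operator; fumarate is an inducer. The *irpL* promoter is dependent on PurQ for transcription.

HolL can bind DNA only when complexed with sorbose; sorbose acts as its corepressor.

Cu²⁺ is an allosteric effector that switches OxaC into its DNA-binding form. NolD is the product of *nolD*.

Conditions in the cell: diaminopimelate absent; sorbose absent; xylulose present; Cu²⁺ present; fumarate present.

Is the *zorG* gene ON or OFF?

ON

QilC is produced constitutively and is active.
With repressor QilC bound, *purQ* is not transcribed.
So PurQ is not produced.
Required activator PurQ is absent, so *irpL* is not transcribed.
So IrpL is not produced.
Xylulose is present, so RudF is active.
Sorbose is absent, so HolL is inactive.
Diaminopimelate is absent, so VorC is active.
With repressor VorC bound, *holX* is not transcribed.
So HolX is not produced.
Cu²⁺ is present, so OxaC is active.
No repressor is bound and OxaC is active, so *oxaA* is transcribed.
So OxaA is produced and active.
Required activator HolX is absent, so *nolD* is not transcribed.
So NolD is not produced.
No repressor is bound and RudF is active, so *zorG* is transcribed.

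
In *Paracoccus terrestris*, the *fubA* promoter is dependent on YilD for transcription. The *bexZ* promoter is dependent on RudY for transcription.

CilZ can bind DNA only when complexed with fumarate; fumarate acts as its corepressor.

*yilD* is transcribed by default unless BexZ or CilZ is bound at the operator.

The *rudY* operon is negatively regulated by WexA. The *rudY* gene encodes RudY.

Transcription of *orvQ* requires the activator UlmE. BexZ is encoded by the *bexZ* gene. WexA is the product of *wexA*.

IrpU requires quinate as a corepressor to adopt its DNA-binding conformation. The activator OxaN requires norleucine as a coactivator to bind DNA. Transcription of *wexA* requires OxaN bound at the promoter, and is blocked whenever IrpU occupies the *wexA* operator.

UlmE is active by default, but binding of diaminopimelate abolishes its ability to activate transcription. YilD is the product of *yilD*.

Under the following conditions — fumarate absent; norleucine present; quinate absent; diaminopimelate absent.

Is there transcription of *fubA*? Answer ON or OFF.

Quinate is absent, so IrpU is inactive.
Norleucine is present, so OxaN is active.
No repressor is bound and OxaN is active, so *wexA* is transcribed.
So WexA is produced and active.
With repressor WexA bound, *rudY* is not transcribed.
So RudY is not produced.
Required activator RudY is absent, so *bexZ* is not transcribed.
So BexZ is not produced.
Fumarate is absent, so CilZ is inactive.
With no repressor bound, *yilD* is transcribed.
So YilD is produced and active.
No repressor is bound and YilD is active, so *fubA* is transcribed.

ON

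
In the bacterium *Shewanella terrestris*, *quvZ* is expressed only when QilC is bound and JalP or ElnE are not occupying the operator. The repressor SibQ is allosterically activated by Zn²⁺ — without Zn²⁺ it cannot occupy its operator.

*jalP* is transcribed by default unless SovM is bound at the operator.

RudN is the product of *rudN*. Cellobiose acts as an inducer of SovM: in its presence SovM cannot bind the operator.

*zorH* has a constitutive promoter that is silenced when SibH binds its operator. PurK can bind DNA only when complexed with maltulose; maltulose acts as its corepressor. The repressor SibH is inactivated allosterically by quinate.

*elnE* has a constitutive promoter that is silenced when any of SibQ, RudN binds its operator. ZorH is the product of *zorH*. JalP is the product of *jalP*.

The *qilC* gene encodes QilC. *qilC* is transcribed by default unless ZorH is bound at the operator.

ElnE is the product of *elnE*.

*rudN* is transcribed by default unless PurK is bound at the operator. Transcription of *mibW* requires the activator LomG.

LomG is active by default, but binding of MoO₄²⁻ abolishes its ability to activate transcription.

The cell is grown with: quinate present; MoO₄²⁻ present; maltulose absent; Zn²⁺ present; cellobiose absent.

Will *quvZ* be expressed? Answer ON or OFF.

OFF

Cellobiose is absent, so SovM is active.
With repressor SovM bound, *jalP* is not transcribed.
So JalP is not produced.
Quinate is present, so SibH is inactive.
With no repressor bound, *zorH* is transcribed.
So ZorH is produced and active.
With repressor ZorH bound, *qilC* is not transcribed.
So QilC is not produced.
Zn²⁺ is present, so SibQ is active.
Maltulose is absent, so PurK is inactive.
With no repressor bound, *rudN* is transcribed.
So RudN is produced and active.
With repressor SibQ bound, *elnE* is not transcribed.
So ElnE is not produced.
Required activator QilC is absent, so *quvZ* is not transcribed.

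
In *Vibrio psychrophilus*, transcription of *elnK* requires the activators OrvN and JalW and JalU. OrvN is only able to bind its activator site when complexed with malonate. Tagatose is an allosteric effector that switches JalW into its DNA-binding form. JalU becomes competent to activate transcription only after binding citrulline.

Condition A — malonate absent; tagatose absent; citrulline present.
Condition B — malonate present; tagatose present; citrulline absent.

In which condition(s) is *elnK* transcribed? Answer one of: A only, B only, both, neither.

neither

Condition A:
Malonate is absent, so OrvN is inactive.
Tagatose is absent, so JalW is inactive.
Citrulline is present, so JalU is active.
Required activator OrvN is absent, so *elnK* is not transcribed.
→ *elnK* is OFF in A.
Condition B:
Malonate is present, so OrvN is active.
Tagatose is present, so JalW is active.
Citrulline is absent, so JalU is inactive.
Required activator JalU is absent, so *elnK* is not transcribed.
→ *elnK* is OFF in B.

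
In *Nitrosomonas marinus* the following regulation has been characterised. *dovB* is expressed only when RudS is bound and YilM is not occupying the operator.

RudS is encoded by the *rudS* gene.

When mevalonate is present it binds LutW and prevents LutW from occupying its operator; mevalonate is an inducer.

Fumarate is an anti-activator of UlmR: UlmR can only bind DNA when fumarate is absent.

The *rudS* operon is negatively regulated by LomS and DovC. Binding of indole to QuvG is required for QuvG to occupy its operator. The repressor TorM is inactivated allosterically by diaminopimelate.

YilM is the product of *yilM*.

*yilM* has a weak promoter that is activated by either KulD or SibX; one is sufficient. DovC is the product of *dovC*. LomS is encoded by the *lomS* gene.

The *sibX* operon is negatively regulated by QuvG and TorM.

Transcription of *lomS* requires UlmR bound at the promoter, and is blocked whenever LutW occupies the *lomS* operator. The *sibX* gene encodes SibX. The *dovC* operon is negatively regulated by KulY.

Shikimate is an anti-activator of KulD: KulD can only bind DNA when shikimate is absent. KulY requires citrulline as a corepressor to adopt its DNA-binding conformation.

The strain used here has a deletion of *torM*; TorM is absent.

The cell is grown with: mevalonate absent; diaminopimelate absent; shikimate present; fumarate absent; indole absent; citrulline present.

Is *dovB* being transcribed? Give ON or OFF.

OFF

Shikimate is present, so KulD is inactive.
Indole is absent, so QuvG is inactive.
TorM is non-functional in this strain, so it has no effect.
With no repressor bound, *sibX* is transcribed.
So SibX is produced and active.
Activator SibX is present, so *yilM* is transcribed.
So YilM is produced and active.
Mevalonate is absent, so LutW is active.
Fumarate is absent, so UlmR is active.
With repressor LutW bound, *lomS* is not transcribed.
So LomS is not produced.
Citrulline is present, so KulY is active.
With repressor KulY bound, *dovC* is not transcribed.
So DovC is not produced.
With no repressor bound, *rudS* is transcribed.
So RudS is produced and active.
With repressor YilM bound, *dovB* is not transcribed.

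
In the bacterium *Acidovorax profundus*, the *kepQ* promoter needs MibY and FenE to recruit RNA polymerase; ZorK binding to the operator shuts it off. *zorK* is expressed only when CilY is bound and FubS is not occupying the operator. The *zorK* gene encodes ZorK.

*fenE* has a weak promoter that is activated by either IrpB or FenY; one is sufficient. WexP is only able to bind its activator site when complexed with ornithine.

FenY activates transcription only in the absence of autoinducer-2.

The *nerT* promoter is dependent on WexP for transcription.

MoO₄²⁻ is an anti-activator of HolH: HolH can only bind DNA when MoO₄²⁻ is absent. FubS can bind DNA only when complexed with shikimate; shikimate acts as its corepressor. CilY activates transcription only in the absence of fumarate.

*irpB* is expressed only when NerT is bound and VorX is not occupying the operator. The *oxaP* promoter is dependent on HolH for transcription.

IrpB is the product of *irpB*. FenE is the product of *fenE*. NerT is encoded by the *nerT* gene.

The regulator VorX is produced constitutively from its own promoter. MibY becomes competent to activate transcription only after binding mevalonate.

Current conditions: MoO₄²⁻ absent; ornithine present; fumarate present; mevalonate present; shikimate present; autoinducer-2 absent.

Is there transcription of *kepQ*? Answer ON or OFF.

Shikimate is present, so FubS is active.
Fumarate is present, so CilY is inactive.
With repressor FubS bound, *zorK* is not transcribed.
So ZorK is not produced.
Mevalonate is present, so MibY is active.
Ornithine is present, so WexP is active.
No repressor is bound and WexP is active, so *nerT* is transcribed.
So NerT is produced and active.
VorX is produced constitutively and is active.
With repressor VorX bound, *irpB* is not transcribed.
So IrpB is not produced.
Autoinducer-2 is absent, so FenY is active.
Activator FenY is present, so *fenE* is transcribed.
So FenE is produced and active.
No repressor is bound and MibY and FenE are active, so *kepQ* is transcribed.

ON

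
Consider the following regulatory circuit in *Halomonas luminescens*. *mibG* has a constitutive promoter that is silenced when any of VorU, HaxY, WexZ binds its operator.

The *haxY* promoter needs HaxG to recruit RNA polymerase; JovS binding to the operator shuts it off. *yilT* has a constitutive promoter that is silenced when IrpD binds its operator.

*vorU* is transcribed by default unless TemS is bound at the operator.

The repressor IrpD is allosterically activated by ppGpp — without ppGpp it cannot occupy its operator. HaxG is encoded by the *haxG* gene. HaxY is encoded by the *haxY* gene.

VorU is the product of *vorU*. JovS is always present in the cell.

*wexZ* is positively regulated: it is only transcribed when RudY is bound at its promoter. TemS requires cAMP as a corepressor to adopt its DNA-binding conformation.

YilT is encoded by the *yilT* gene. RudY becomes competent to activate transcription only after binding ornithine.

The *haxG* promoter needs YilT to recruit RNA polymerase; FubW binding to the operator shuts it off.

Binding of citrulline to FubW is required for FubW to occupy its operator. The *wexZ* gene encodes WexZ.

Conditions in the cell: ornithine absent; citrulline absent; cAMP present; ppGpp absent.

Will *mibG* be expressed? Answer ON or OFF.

cAMP is present, so TemS is active.
With repressor TemS bound, *vorU* is not transcribed.
So VorU is not produced.
JovS is produced constitutively and is active.
ppGpp is absent, so IrpD is inactive.
With no repressor bound, *yilT* is transcribed.
So YilT is produced and active.
Citrulline is absent, so FubW is inactive.
No repressor is bound and YilT is active, so *haxG* is transcribed.
So HaxG is produced and active.
With repressor JovS bound, *haxY* is not transcribed.
So HaxY is not produced.
Ornithine is absent, so RudY is inactive.
Required activator RudY is absent, so *wexZ* is not transcribed.
So WexZ is not produced.
With no repressor bound, *mibG* is transcribed.

ON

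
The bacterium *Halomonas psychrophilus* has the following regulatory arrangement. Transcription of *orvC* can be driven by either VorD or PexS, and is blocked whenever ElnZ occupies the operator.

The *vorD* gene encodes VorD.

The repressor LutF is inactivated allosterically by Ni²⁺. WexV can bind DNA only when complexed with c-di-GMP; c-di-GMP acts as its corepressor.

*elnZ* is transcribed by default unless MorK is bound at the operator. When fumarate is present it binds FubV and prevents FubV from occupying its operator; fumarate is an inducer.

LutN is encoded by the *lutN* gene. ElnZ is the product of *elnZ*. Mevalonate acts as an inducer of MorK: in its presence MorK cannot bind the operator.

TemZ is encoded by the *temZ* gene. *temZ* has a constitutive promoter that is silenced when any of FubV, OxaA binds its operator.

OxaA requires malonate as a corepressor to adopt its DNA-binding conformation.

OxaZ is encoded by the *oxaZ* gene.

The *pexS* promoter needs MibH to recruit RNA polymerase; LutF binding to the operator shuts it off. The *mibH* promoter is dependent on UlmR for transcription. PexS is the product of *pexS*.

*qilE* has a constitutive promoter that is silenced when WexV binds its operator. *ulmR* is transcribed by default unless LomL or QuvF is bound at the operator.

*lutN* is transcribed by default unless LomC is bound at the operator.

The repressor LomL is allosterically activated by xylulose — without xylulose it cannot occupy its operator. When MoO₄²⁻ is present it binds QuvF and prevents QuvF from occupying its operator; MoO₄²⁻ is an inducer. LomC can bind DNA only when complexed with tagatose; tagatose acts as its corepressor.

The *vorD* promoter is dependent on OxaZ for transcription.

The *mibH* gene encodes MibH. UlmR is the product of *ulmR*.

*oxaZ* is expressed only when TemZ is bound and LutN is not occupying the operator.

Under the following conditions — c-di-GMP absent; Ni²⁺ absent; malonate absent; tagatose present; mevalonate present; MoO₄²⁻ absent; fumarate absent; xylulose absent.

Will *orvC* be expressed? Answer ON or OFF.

Fumarate is absent, so FubV is active.
Malonate is absent, so OxaA is inactive.
With repressor FubV bound, *temZ* is not transcribed.
So TemZ is not produced.
Tagatose is present, so LomC is active.
With repressor LomC bound, *lutN* is not transcribed.
So LutN is not produced.
Required activator TemZ is absent, so *oxaZ* is not transcribed.
So OxaZ is not produced.
Required activator OxaZ is absent, so *vorD* is not transcribed.
So VorD is not produced.
Ni²⁺ is absent, so LutF is active.
Xylulose is absent, so LomL is inactive.
MoO₄²⁻ is absent, so QuvF is active.
With repressor QuvF bound, *ulmR* is not transcribed.
So UlmR is not produced.
Required activator UlmR is absent, so *mibH* is not transcribed.
So MibH is not produced.
With repressor LutF bound, *pexS* is not transcribed.
So PexS is not produced.
Mevalonate is present, so MorK is inactive.
With no repressor bound, *elnZ* is transcribed.
So ElnZ is produced and active.
With repressor ElnZ bound, *orvC* is not transcribed.

OFF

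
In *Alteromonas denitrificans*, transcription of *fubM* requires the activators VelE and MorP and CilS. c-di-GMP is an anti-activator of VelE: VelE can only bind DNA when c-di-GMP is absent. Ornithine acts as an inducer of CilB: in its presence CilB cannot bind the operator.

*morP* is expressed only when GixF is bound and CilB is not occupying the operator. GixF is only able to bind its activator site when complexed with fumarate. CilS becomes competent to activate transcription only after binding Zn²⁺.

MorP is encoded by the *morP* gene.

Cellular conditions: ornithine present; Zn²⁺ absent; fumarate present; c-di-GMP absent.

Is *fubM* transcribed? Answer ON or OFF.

OFF

c-di-GMP is absent, so VelE is active.
Ornithine is present, so CilB is inactive.
Fumarate is present, so GixF is active.
No repressor is bound and GixF is active, so *morP* is transcribed.
So MorP is produced and active.
Zn²⁺ is absent, so CilS is inactive.
Required activator CilS is absent, so *fubM* is not transcribed.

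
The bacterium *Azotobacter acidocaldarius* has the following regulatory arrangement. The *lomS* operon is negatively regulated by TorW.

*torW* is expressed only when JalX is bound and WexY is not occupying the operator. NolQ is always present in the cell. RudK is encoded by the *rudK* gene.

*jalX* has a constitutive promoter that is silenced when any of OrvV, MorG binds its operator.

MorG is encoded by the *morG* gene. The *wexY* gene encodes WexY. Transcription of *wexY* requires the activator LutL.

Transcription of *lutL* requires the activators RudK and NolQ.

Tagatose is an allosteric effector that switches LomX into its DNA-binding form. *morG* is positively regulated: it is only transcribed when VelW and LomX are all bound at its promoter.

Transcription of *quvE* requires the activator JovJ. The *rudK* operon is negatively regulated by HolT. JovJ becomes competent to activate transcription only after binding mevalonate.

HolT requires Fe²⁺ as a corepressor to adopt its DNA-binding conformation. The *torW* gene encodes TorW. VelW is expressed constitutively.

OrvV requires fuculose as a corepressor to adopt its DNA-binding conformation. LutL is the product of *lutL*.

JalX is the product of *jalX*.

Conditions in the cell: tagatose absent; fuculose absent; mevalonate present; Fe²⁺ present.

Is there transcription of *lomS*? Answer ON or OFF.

OFF

Fe²⁺ is present, so HolT is active.
With repressor HolT bound, *rudK* is not transcribed.
So RudK is not produced.
NolQ is produced constitutively and is active.
Required activator RudK is absent, so *lutL* is not transcribed.
So LutL is not produced.
Required activator LutL is absent, so *wexY* is not transcribed.
So WexY is not produced.
Fuculose is absent, so OrvV is inactive.
VelW is produced constitutively and is active.
Tagatose is absent, so LomX is inactive.
Required activator LomX is absent, so *morG* is not transcribed.
So MorG is not produced.
With no repressor bound, *jalX* is transcribed.
So JalX is produced and active.
No repressor is bound and JalX is active, so *torW* is transcribed.
So TorW is produced and active.
With repressor TorW bound, *lomS* is not transcribed.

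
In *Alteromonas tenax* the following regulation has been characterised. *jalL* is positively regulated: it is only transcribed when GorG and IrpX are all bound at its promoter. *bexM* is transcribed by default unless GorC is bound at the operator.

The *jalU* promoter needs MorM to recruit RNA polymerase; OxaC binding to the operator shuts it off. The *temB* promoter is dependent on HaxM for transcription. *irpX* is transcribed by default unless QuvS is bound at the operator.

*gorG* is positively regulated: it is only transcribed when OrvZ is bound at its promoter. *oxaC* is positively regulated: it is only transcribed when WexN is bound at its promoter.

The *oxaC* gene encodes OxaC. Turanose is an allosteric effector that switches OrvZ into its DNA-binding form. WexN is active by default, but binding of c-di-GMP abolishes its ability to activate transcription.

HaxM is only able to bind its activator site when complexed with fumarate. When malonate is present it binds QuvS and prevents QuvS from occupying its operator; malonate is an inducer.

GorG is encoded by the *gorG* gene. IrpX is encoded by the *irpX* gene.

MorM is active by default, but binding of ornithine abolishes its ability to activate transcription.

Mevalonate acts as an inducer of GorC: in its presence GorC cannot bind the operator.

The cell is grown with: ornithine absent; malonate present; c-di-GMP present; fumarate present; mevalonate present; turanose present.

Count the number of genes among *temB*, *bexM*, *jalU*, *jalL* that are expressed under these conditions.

Fumarate is present, so HaxM is active.
No repressor is bound and HaxM is active, so *temB* is transcribed.
→ *temB* is ON.
Mevalonate is present, so GorC is inactive.
With no repressor bound, *bexM* is transcribed.
→ *bexM* is ON.
c-di-GMP is present, so WexN is inactive.
Required activator WexN is absent, so *oxaC* is not transcribed.
So OxaC is not produced.
Ornithine is absent, so MorM is active.
No repressor is bound and MorM is active, so *jalU* is transcribed.
→ *jalU* is ON.
Turanose is present, so OrvZ is active.
No repressor is bound and OrvZ is active, so *gorG* is transcribed.
So GorG is produced and active.
Malonate is present, so QuvS is inactive.
With no repressor bound, *irpX* is transcribed.
So IrpX is produced and active.
No repressor is bound and GorG and IrpX are active, so *jalL* is transcribed.
→ *jalL* is ON.
4 of the 4 genes are transcribed.

4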